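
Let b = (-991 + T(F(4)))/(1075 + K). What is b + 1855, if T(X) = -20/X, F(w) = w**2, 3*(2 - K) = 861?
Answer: 5857831/3160 ≈ 1853.7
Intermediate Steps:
K = -285 (K = 2 - 1/3*861 = 2 - 287 = -285)
b = -3969/3160 (b = (-991 - 20/(4**2))/(1075 - 285) = (-991 - 20/16)/790 = (-991 - 20*1/16)*(1/790) = (-991 - 5/4)*(1/790) = -3969/4*1/790 = -3969/3160 ≈ -1.2560)
b + 1855 = -3969/3160 + 1855 = 5857831/3160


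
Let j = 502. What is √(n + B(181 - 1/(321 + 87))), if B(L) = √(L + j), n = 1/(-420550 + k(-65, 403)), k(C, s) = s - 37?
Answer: √(-273224646 + 43333118129532*√4794)/10714692 ≈ 5.1122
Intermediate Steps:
k(C, s) = -37 + s
n = -1/420184 (n = 1/(-420550 + (-37 + 403)) = 1/(-420550 + 366) = 1/(-420184) = -1/420184 ≈ -2.3799e-6)
B(L) = √(502 + L) (B(L) = √(L + 502) = √(502 + L))
√(n + B(181 - 1/(321 + 87))) = √(-1/420184 + √(502 + (181 - 1/(321 + 87)))) = √(-1/420184 + √(502 + (181 - 1/408))) = √(-1/420184 + √(502 + 73847/408)) = √(-1/420184 + √(278663/408)) = √(-1/420184 + 77*√4794/204)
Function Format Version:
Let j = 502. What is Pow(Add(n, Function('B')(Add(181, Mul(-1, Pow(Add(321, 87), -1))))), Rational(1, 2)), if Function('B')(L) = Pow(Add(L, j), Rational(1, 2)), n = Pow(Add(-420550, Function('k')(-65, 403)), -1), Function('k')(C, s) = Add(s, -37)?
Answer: Mul(Rational(1, 10714692), Pow(Add(-273224646, Mul(43333118129532, Pow(4794, Rational(1, 2)))), Rational(1, 2))) ≈ 5.1122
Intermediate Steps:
Function('k')(C, s) = Add(-37, s)
n = Rational(-1, 420184) (n = Pow(Add(-420550, Add(-37, 403)), -1) = Pow(Add(-420550, 366), -1) = Pow(-420184, -1) = Rational(-1, 420184) ≈ -2.3799e-6)
Function('B')(L) = Pow(Add(502, L), Rational(1, 2)) (Function('B')(L) = Pow(Add(L, 502), Rational(1, 2)) = Pow(Add(502, L), Rational(1, 2)))
Pow(Add(n, Function('B')(Add(181, Mul(-1, Pow(Add(321, 87), -1))))), Rational(1, 2)) = Pow(Add(Rational(-1, 420184), Pow(Add(502, Add(181, Mul(-1, Pow(Add(321, 87), -1)))), Rational(1, 2))), Rational(1, 2)) = Pow(Add(Rational(-1, 420184), Pow(Add(502, Add(181, Mul(-1, Pow(408, -1)))), Rational(1, 2))), Rational(1, 2)) = Pow(Add(Rational(-1, 420184), Pow(Add(502, Add(181, Mul(-1, Rational(1, 408)))), Rational(1, 2))), Rational(1, 2)) = Pow(Add(Rational(-1, 420184), Pow(Add(502, Add(181, Rational(-1, 408))), Rational(1, 2))), Rational(1, 2)) = Pow(Add(Rational(-1, 420184), Pow(Add(502, Rational(73847, 408)), Rational(1, 2))), Rational(1, 2)) = Pow(Add(Rational(-1, 420184), Pow(Rational(278663, 408), Rational(1, 2))), Rational(1, 2)) = Pow(Add(Rational(-1, 420184), Mul(Rational(77, 204), Pow(4794, Rational(1, 2)))), Rational(1, 2))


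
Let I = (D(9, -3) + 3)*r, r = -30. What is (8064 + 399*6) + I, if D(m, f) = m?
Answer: 10098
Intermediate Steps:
I = -360 (I = (9 + 3)*(-30) = 12*(-30) = -360)
(8064 + 399*6) + I = (8064 + 399*6) - 360 = (8064 + 2394) - 360 = 10458 - 360 = 10098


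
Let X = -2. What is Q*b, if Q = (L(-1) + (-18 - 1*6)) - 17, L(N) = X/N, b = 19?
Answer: -741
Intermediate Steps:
L(N) = -2/N
Q = -39 (Q = (-2/(-1) + (-18 - 1*6)) - 17 = (-2*(-1) + (-18 - 6)) - 17 = (2 - 24) - 17 = -22 - 17 = -39)
Q*b = -39*19 = -741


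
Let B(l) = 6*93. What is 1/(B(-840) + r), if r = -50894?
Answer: -1/50336 ≈ -1.9867e-5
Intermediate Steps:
B(l) = 558
1/(B(-840) + r) = 1/(558 - 50894) = 1/(-50336) = -1/50336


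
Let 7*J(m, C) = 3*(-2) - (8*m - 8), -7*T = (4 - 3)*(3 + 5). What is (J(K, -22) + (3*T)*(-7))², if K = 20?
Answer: 100/49 ≈ 2.0408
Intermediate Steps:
T = -8/7 (T = -(4 - 3)*(3 + 5)/7 = -8/7 ≈ -1.1429)
J(m, C) = 2/7 - 8*m/7 (J(m, C) = (3*(-2) - (8*m - 8))/7 = (-6 - (-8 + 8*m))/7 = (-6 + (8 - 8*m))/7 = (2 - 8*m)/7 = 2/7 - 8*m/7)
(J(K, -22) + (3*T)*(-7))² = ((2/7 - 8/7*20) + (3*(-8/7))*(-7))² = ((2/7 - 160/7) - 24/7*(-7))² = (-158/7 + 24)² = (10/7)² = 100/49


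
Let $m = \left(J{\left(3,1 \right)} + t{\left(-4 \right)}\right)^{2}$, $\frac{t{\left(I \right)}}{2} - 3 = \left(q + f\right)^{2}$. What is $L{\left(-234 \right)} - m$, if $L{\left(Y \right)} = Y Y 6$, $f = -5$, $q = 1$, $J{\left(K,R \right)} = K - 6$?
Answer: $327311$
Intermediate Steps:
$J{\left(K,R \right)} = -6 + K$
$L{\left(Y \right)} = 6 Y^{2}$ ($L{\left(Y \right)} = Y^{2} \cdot 6 = 6 Y^{2}$)
$t{\left(I \right)} = 38$ ($t{\left(I \right)} = 6 + 2 \left(1 - 5\right)^{2} = 6 + 2 \left(-4\right)^{2} = 6 + 2 \cdot 16 = 6 + 32 = 38$)
$m = 1225$ ($m = \left(\left(-6 + 3\right) + 38\right)^{2} = \left(-3 + 38\right)^{2} = 35^{2} = 1225$)
$L{\left(-234 \right)} - m = 6 \left(-234\right)^{2} - 1225 = 6 \cdot 54756 - 1225 = 328536 - 1225 = 327311$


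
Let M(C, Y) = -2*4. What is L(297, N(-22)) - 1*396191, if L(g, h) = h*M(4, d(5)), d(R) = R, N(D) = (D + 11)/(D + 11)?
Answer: -396199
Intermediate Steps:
N(D) = 1 (N(D) = (11 + D)/(11 + D) = 1)
M(C, Y) = -8
L(g, h) = -8*h (L(g, h) = h*(-8) = -8*h)
L(297, N(-22)) - 1*396191 = -8*1 - 1*396191 = -8 - 396191 = -396199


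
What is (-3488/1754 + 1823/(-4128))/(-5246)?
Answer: 8798003/18991862976 ≈ 0.00046325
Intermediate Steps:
(-3488/1754 + 1823/(-4128))/(-5246) = (-3488*1/1754 + 1823*(-1/4128))*(-1/5246) = (-1744/877 - 1823/4128)*(-1/5246) = -8798003/3620256*(-1/5246) = 8798003/18991862976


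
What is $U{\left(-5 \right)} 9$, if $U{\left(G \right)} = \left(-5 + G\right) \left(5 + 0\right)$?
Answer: $-450$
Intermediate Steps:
$U{\left(G \right)} = -25 + 5 G$ ($U{\left(G \right)} = \left(-5 + G\right) 5 = -25 + 5 G$)
$U{\left(-5 \right)} 9 = \left(-25 + 5 \left(-5\right)\right) 9 = \left(-25 - 25\right) 9 = \left(-50\right) 9 = -450$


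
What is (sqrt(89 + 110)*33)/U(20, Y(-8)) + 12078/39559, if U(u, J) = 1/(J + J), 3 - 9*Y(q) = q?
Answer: 12078/39559 + 242*sqrt(199)/3 ≈ 1138.2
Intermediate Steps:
Y(q) = 1/3 - q/9
U(u, J) = 1/(2*J)
(sqrt(89 + 110)*33)/U(20, Y(-8)) + 12078/39559 = (sqrt(89 + 110)*33)/((1/(2*(1/3 - 1/9*(-8))))) + 12078/39559 = (sqrt(199)*33)/((1/(2*(1/3 + 8/9)))) + 12078*(1/39559) = (33*sqrt(199))/((1/(2*(11/9)))) + 12078/39559 = (33*sqrt(199))/(((1/2)*(9/11))) + 12078/39559 = (33*sqrt(199))/(9/22) + 12078/39559 = (33*sqrt(199))*(22/9) + 12078/39559 = 242*sqrt(199)/3 + 12078/39559 = 12078/39559 + 242*sqrt(199)/3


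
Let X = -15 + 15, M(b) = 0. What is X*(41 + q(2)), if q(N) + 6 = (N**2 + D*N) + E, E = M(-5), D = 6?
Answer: 0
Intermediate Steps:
E = 0
q(N) = -6 + N**2 + 6*N (q(N) = -6 + ((N**2 + 6*N) + 0) = -6 + (N**2 + 6*N) = -6 + N**2 + 6*N)
X = 0
X*(41 + q(2)) = 0*(41 + (-6 + 2**2 + 6*2)) = 0*(41 + (-6 + 4 + 12)) = 0*(41 + 10) = 0*51 = 0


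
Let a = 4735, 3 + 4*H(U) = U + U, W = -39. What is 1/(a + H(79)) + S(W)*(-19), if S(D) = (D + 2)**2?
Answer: -496680041/19095 ≈ -26011.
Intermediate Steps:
S(D) = (2 + D)**2
H(U) = -3/4 + U/2 (H(U) = -3/4 + (U + U)/4 = -3/4 + (2*U)/4 = -3/4 + U/2)
1/(a + H(79)) + S(W)*(-19) = 1/(4735 + (-3/4 + (1/2)*79)) + (2 - 39)**2*(-19) = 1/(4735 + (-3/4 + 79/2)) + (-37)**2*(-19) = 1/(4735 + 155/4) + 1369*(-19) = 1/(19095/4) - 26011 = 4/19095 - 26011 = -496680041/19095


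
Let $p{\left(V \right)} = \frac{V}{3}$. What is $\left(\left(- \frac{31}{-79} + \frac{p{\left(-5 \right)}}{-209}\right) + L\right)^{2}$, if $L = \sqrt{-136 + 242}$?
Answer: $\frac{260466225658}{2453518089} + \frac{39664 \sqrt{106}}{49533} \approx 114.4$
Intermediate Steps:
$p{\left(V \right)} = \frac{V}{3}$ ($p{\left(V \right)} = V \frac{1}{3} = \frac{V}{3}$)
$L = \sqrt{106} \approx 10.296$
$\left(\left(- \frac{31}{-79} + \frac{p{\left(-5 \right)}}{-209}\right) + L\right)^{2} = \left(\left(- \frac{31}{-79} + \frac{\frac{1}{3} \left(-5\right)}{-209}\right) + \sqrt{106}\right)^{2} = \left(\left(\left(-31\right) \left(- \frac{1}{79}\right) - - \frac{5}{627}\right) + \sqrt{106}\right)^{2} = \left(\left(\frac{31}{79} + \frac{5}{627}\right) + \sqrt{106}\right)^{2} = \left(\frac{19832}{49533} + \sqrt{106}\right)^{2}$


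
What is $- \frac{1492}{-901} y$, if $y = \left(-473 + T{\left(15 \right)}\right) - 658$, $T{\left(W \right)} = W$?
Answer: $- \frac{1665072}{901} \approx -1848.0$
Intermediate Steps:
$y = -1116$ ($y = \left(-473 + 15\right) - 658 = -458 - 658 = -1116$)
$- \frac{1492}{-901} y = - \frac{1492}{-901} \left(-1116\right) = \left(-1492\right) \left(- \frac{1}{901}\right) \left(-1116\right) = \frac{1492}{901} \left(-1116\right) = - \frac{1665072}{901}$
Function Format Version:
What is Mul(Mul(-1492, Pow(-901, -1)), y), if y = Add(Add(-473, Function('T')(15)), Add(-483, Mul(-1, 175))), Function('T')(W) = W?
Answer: Rational(-1665072, 901) ≈ -1848.0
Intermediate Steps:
y = -1116 (y = Add(Add(-473, 15), Add(-483, Mul(-1, 175))) = Add(-458, Add(-483, -175)) = Add(-458, -658) = -1116)
Mul(Mul(-1492, Pow(-901, -1)), y) = Mul(Mul(-1492, Pow(-901, -1)), -1116) = Mul(Mul(-1492, Rational(-1, 901)), -1116) = Mul(Rational(1492, 901), -1116) = Rational(-1665072, 901)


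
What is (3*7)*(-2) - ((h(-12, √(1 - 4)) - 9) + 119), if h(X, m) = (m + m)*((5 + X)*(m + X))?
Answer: -194 - 168*I*√3 ≈ -194.0 - 290.98*I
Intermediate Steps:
h(X, m) = 2*m*(5 + X)*(X + m) (h(X, m) = (2*m)*((5 + X)*(X + m)) = 2*m*(5 + X)*(X + m))
(3*7)*(-2) - ((h(-12, √(1 - 4)) - 9) + 119) = (3*7)*(-2) - ((2*√(1 - 4)*((-12)² + 5*(-12) + 5*√(1 - 4) - 12*√(1 - 4)) - 9) + 119) = 21*(-2) - ((2*√(-3)*(144 - 60 + 5*√(-3) - 12*I*√3) - 9) + 119) = -42 - ((2*(I*√3)*(144 - 60 + 5*(I*√3) - 12*I*√3) - 9) + 119) = -42 - ((2*(I*√3)*(144 - 60 + 5*I*√3 - 12*I*√3) - 9) + 119) = -42 - ((2*(I*√3)*(84 - 7*I*√3) - 9) + 119) = -42 - ((2*I*√3*(84 - 7*I*√3) - 9) + 119) = -42 - ((-9 + 2*I*√3*(84 - 7*I*√3)) + 119) = -42 - (110 + 2*I*√3*(84 - 7*I*√3)) = -42 + (-110 - 2*I*√3*(84 - 7*I*√3)) = -152 - 2*I*√3*(84 - 7*I*√3)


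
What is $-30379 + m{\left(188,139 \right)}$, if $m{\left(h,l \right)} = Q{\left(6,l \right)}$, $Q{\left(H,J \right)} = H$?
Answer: $-30373$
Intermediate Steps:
$m{\left(h,l \right)} = 6$
$-30379 + m{\left(188,139 \right)} = -30379 + 6 = -30373$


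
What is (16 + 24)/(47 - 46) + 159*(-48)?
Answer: -7592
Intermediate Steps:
(16 + 24)/(47 - 46) + 159*(-48) = 40/1 - 7632 = 40*1 - 7632 = 40 - 7632 = -7592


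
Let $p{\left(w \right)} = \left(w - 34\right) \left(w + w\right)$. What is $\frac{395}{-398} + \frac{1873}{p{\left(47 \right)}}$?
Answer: $\frac{65691}{121589} \approx 0.54027$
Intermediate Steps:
$p{\left(w \right)} = 2 w \left(-34 + w\right)$ ($p{\left(w \right)} = \left(-34 + w\right) 2 w = 2 w \left(-34 + w\right)$)
$\frac{395}{-398} + \frac{1873}{p{\left(47 \right)}} = \frac{395}{-398} + \frac{1873}{2 \cdot 47 \left(-34 + 47\right)} = 395 \left(- \frac{1}{398}\right) + \frac{1873}{2 \cdot 47 \cdot 13} = - \frac{395}{398} + \frac{1873}{1222} = \frac{65691}{121589}$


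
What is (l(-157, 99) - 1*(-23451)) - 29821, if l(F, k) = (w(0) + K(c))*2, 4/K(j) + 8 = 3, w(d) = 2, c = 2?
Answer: -31838/5 ≈ -6367.6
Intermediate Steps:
K(j) = -4/5 (K(j) = 4/(-8 + 3) = 4/(-5) = 4*(-1/5) = -4/5)
l(F, k) = 12/5 (l(F, k) = (2 - 4/5)*2 = (6/5)*2 = 12/5)
(l(-157, 99) - 1*(-23451)) - 29821 = (12/5 - 1*(-23451)) - 29821 = (12/5 + 23451) - 29821 = 117267/5 - 29821 = -31838/5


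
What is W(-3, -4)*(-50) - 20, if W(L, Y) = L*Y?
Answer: -620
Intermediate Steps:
W(-3, -4)*(-50) - 20 = -3*(-4)*(-50) - 20 = 12*(-50) - 20 = -600 - 20 = -620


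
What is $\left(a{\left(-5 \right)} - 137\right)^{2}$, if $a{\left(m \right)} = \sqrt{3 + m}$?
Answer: $\left(137 - i \sqrt{2}\right)^{2} \approx 18767.0 - 387.5 i$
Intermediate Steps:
$\left(a{\left(-5 \right)} - 137\right)^{2} = \left(\sqrt{3 - 5} - 137\right)^{2} = \left(\sqrt{-2} - 137\right)^{2} = \left(i \sqrt{2} - 137\right)^{2} = \left(-137 + i \sqrt{2}\right)^{2}$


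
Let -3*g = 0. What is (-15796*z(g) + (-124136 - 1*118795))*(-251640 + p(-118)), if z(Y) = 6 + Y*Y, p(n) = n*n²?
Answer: 639843997104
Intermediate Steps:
g = 0 (g = -⅓*0 = 0)
p(n) = n³
z(Y) = 6 + Y²
(-15796*z(g) + (-124136 - 1*118795))*(-251640 + p(-118)) = (-15796*(6 + 0²) + (-124136 - 1*118795))*(-251640 + (-118)³) = (-15796*(6 + 0) + (-124136 - 118795))*(-251640 - 1643032) = (-15796*6 - 242931)*(-1894672) = (-94776 - 242931)*(-1894672) = -337707*(-1894672) = 639843997104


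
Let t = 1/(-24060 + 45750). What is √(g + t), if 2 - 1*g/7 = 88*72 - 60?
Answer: I*√2295721219790/7230 ≈ 209.57*I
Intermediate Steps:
t = 1/21690 ≈ 4.6104e-5
g = -43918 (g = 14 - 7*(88*72 - 60) = 14 - 7*(6336 - 60) = 14 - 7*6276 = 14 - 43932 = -43918)
√(g + t) = √(-43918 + 1/21690) = √(-952581419/21690) = I*√2295721219790/7230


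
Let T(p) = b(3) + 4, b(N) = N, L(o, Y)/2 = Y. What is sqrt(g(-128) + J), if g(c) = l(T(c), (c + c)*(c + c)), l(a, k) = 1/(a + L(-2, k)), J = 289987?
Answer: sqrt(4982470867865946)/131079 ≈ 538.50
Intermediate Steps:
L(o, Y) = 2*Y
T(p) = 7 (T(p) = 3 + 4 = 7)
l(a, k) = 1/(a + 2*k)
g(c) = 1/(7 + 8*c**2) (g(c) = 1/(7 + 2*((c + c)*(c + c))) = 1/(7 + 2*((2*c)*(2*c))) = 1/(7 + 2*(4*c**2)) = 1/(7 + 8*c**2))
sqrt(g(-128) + J) = sqrt(1/(7 + 8*(-128)**2) + 289987) = sqrt(1/(7 + 8*16384) + 289987) = sqrt(1/(7 + 131072) + 289987) = sqrt(1/131079 + 289987) = sqrt(38011205974/131079) = sqrt(4982470867865946)/131079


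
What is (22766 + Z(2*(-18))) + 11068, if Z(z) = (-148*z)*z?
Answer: -157974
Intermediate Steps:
Z(z) = -148*z**2
(22766 + Z(2*(-18))) + 11068 = (22766 - 148*(2*(-18))**2) + 11068 = (22766 - 148*(-36)**2) + 11068 = (22766 - 148*1296) + 11068 = (22766 - 191808) + 11068 = -169042 + 11068 = -157974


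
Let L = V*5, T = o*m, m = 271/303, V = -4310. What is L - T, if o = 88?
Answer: -6553498/303 ≈ -21629.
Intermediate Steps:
m = 271/303 (m = 271*(1/303) = 271/303 ≈ 0.89439)
T = 23848/303 (T = 88*(271/303) = 23848/303 ≈ 78.706)
L = -21550 (L = -4310*5 = -21550)
L - T = -21550 - 1*23848/303 = -21550 - 23848/303 = -6553498/303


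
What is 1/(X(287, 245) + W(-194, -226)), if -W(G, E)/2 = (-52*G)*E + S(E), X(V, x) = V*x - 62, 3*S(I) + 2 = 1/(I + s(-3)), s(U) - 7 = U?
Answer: 333/1541800102 ≈ 2.1598e-7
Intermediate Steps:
s(U) = 7 + U
S(I) = -2/3 + 1/(3*(4 + I)) (S(I) = -2/3 + 1/(3*(I + (7 - 3))) = -2/3 + 1/(3*(I + 4)) = -2/3 + 1/(3*(4 + I)))
X(V, x) = -62 + V*x
W(G, E) = 104*E*G - 2*(-7 - 2*E)/(3*(4 + E)) (W(G, E) = -2*((-52*G)*E + (-7 - 2*E)/(3*(4 + E))) = -2*(-52*E*G + (-7 - 2*E)/(3*(4 + E))) = 104*E*G - 2*(-7 - 2*E)/(3*(4 + E)))
1/(X(287, 245) + W(-194, -226)) = 1/((-62 + 287*245) + 2*(7 + 2*(-226) + 156*(-226)*(-194)*(4 - 226))/(3*(4 - 226))) = 1/((-62 + 70315) + (2/3)*(7 - 452 + 156*(-226)*(-194)*(-222))/(-222)) = 1/(70253 + (2/3)*(-1/222)*(7 - 452 - 1518405408)) = 1/(70253 + (2/3)*(-1/222)*(-1518405853)) = 1/(70253 + 1518405853/333) = 1/(1541800102/333) = 333/1541800102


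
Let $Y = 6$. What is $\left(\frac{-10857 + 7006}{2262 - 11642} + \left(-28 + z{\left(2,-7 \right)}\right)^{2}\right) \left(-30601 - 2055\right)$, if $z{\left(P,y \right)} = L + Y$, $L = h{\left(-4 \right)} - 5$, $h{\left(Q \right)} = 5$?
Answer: $- \frac{37095346444}{2345} \approx -1.5819 \cdot 10^{7}$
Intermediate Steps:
$L = 0$ ($L = 5 - 5 = 0$)
$z{\left(P,y \right)} = 6$ ($z{\left(P,y \right)} = 0 + 6 = 6$)
$\left(\frac{-10857 + 7006}{2262 - 11642} + \left(-28 + z{\left(2,-7 \right)}\right)^{2}\right) \left(-30601 - 2055\right) = \left(\frac{-10857 + 7006}{2262 - 11642} + \left(-28 + 6\right)^{2}\right) \left(-30601 - 2055\right) = \left(- \frac{3851}{-9380} + \left(-22\right)^{2}\right) \left(-32656\right) = \left(\left(-3851\right) \left(- \frac{1}{9380}\right) + 484\right) \left(-32656\right) = \left(\frac{3851}{9380} + 484\right) \left(-32656\right) = \frac{4543771}{9380} \left(-32656\right) = - \frac{37095346444}{2345}$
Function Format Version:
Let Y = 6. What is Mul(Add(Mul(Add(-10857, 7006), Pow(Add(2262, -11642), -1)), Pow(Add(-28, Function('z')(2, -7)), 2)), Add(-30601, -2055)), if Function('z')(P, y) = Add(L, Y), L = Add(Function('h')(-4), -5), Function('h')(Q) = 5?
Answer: Rational(-37095346444, 2345) ≈ -1.5819e+7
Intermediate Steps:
L = 0 (L = Add(5, -5) = 0)
Function('z')(P, y) = 6 (Function('z')(P, y) = Add(0, 6) = 6)
Mul(Add(Mul(Add(-10857, 7006), Pow(Add(2262, -11642), -1)), Pow(Add(-28, Function('z')(2, -7)), 2)), Add(-30601, -2055)) = Mul(Add(Mul(Add(-10857, 7006), Pow(Add(2262, -11642), -1)), Pow(Add(-28, 6), 2)), Add(-30601, -2055)) = Mul(Add(Mul(-3851, Pow(-9380, -1)), Pow(-22, 2)), -32656) = Mul(Add(Mul(-3851, Rational(-1, 9380)), 484), -32656) = Mul(Add(Rational(3851, 9380), 484), -32656) = Mul(Rational(4543771, 9380), -32656) = Rational(-37095346444, 2345)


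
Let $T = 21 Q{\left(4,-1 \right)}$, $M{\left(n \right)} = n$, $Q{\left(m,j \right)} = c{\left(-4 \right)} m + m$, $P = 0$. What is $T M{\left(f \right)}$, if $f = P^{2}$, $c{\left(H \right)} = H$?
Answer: $0$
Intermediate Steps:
$Q{\left(m,j \right)} = - 3 m$ ($Q{\left(m,j \right)} = - 4 m + m = - 3 m$)
$f = 0$ ($f = 0^{2} = 0$)
$T = -252$ ($T = 21 \left(\left(-3\right) 4\right) = 21 \left(-12\right) = -252$)
$T M{\left(f \right)} = \left(-252\right) 0 = 0$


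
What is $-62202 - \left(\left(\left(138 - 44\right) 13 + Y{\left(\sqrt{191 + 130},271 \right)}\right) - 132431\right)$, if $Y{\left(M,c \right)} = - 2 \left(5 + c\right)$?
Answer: $69559$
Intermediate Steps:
$Y{\left(M,c \right)} = -10 - 2 c$
$-62202 - \left(\left(\left(138 - 44\right) 13 + Y{\left(\sqrt{191 + 130},271 \right)}\right) - 132431\right) = -62202 - \left(\left(\left(138 - 44\right) 13 - 552\right) - 132431\right) = -62202 - \left(\left(94 \cdot 13 - 552\right) - 132431\right) = -62202 - \left(\left(1222 - 552\right) - 132431\right) = -62202 - \left(670 - 132431\right) = -62202 - -131761 = -62202 + 131761 = 69559$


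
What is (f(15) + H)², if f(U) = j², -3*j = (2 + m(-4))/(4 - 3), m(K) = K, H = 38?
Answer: 119716/81 ≈ 1478.0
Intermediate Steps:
j = ⅔ (j = -(2 - 4)/(3*(4 - 3)) = -(-2)/(3*1) = -(-2)/3 = -⅓*(-2) = ⅔ ≈ 0.66667)
f(U) = 4/9 (f(U) = (⅔)² = 4/9)
(f(15) + H)² = (4/9 + 38)² = (346/9)² = 119716/81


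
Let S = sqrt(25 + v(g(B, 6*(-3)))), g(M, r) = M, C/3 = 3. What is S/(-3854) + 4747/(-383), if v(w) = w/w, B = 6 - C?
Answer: -4747/383 - sqrt(26)/3854 ≈ -12.396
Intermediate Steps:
C = 9 (C = 3*3 = 9)
B = -3 (B = 6 - 1*9 = 6 - 9 = -3)
v(w) = 1
S = sqrt(26) (S = sqrt(25 + 1) = sqrt(26) ≈ 5.0990)
S/(-3854) + 4747/(-383) = sqrt(26)/(-3854) + 4747/(-383) = sqrt(26)*(-1/3854) + 4747*(-1/383) = -sqrt(26)/3854 - 4747/383 = -4747/383 - sqrt(26)/3854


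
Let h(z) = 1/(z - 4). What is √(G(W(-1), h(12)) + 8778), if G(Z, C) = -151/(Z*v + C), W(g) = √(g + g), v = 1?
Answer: √2*√((3785 + 35112*I*√2)/(1 + 8*I*√2)) ≈ 93.643 + 0.56569*I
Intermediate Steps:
h(z) = 1/(-4 + z)
W(g) = √2*√g (W(g) = √(2*g) = √2*√g)
G(Z, C) = -151/(C + Z) (G(Z, C) = -151/(Z*1 + C) = -151/(Z + C) = -151/(C + Z))
√(G(W(-1), h(12)) + 8778) = √(-151/(1/(-4 + 12) + √2*√(-1)) + 8778) = √(-151/(1/8 + √2*I) + 8778) = √(-151/(⅛ + I*√2) + 8778) = √(8778 - 151/(⅛ + I*√2))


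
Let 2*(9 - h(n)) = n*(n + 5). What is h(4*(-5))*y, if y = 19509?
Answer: -2750769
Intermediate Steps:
h(n) = 9 - n*(5 + n)/2 (h(n) = 9 - n*(n + 5)/2 = 9 - n*(5 + n)/2)
h(4*(-5))*y = (9 - 10*(-5) - (4*(-5))²/2)*19509 = (9 - 5/2*(-20) - ½*(-20)²)*19509 = (9 + 50 - ½*400)*19509 = (9 + 50 - 200)*19509 = -141*19509 = -2750769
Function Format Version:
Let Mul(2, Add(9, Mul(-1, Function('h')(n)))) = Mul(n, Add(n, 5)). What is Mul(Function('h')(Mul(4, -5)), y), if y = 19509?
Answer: -2750769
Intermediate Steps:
Function('h')(n) = Add(9, Mul(Rational(-1, 2), n, Add(5, n))) (Function('h')(n) = Add(9, Mul(Rational(-1, 2), Mul(n, Add(n, 5)))) = Add(9, Mul(Rational(-1, 2), Mul(n, Add(5, n)))) = Add(9, Mul(Rational(-1, 2), n, Add(5, n))))
Mul(Function('h')(Mul(4, -5)), y) = Mul(Add(9, Mul(Rational(-5, 2), Mul(4, -5)), Mul(Rational(-1, 2), Pow(Mul(4, -5), 2))), 19509) = Mul(Add(9, Mul(Rational(-5, 2), -20), Mul(Rational(-1, 2), Pow(-20, 2))), 19509) = Mul(Add(9, 50, Mul(Rational(-1, 2), 400)), 19509) = Mul(Add(9, 50, -200), 19509) = Mul(-141, 19509) = -2750769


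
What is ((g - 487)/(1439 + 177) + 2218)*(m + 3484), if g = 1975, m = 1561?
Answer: 1130639995/101 ≈ 1.1194e+7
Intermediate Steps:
((g - 487)/(1439 + 177) + 2218)*(m + 3484) = ((1975 - 487)/(1439 + 177) + 2218)*(1561 + 3484) = (1488/1616 + 2218)*5045 = (1488*(1/1616) + 2218)*5045 = (93/101 + 2218)*5045 = (224111/101)*5045 = 1130639995/101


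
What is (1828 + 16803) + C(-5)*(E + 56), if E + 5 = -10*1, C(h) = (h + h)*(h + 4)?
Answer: 19041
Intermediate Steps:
C(h) = 2*h*(4 + h) (C(h) = (2*h)*(4 + h) = 2*h*(4 + h))
E = -15 (E = -5 - 10*1 = -5 - 10 = -15)
(1828 + 16803) + C(-5)*(E + 56) = (1828 + 16803) + (2*(-5)*(4 - 5))*(-15 + 56) = 18631 + (2*(-5)*(-1))*41 = 18631 + 10*41 = 18631 + 410 = 19041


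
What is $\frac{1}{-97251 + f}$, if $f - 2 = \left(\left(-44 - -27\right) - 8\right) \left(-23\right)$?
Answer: $- \frac{1}{96674} \approx -1.0344 \cdot 10^{-5}$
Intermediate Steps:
$f = 577$ ($f = 2 + \left(\left(-44 - -27\right) - 8\right) \left(-23\right) = 2 + \left(\left(-44 + 27\right) - 8\right) \left(-23\right) = 2 + \left(-17 - 8\right) \left(-23\right) = 2 - -575 = 2 + 575 = 577$)
$\frac{1}{-97251 + f} = \frac{1}{-97251 + 577} = \frac{1}{-96674} = - \frac{1}{96674}$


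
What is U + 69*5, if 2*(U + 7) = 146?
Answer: 411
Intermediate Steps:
U = 66 (U = -7 + (1/2)*146 = -7 + 73 = 66)
U + 69*5 = 66 + 69*5 = 66 + 345 = 411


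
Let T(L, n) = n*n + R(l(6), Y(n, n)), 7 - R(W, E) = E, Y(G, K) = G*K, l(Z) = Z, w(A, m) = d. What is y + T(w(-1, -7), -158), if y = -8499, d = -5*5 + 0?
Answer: -8492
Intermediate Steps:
d = -25 (d = -25 + 0 = -25)
w(A, m) = -25
R(W, E) = 7 - E
T(L, n) = 7 (T(L, n) = n*n + (7 - n*n) = n² + (7 - n²) = 7)
y + T(w(-1, -7), -158) = -8499 + 7 = -8492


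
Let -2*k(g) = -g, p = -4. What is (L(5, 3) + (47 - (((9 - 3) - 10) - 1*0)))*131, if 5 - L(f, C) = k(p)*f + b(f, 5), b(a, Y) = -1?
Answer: 8777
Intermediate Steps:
k(g) = g/2 (k(g) = -(-1)*g/2 = g/2)
L(f, C) = 6 + 2*f (L(f, C) = 5 - (((½)*(-4))*f - 1) = 5 - (-2*f - 1) = 5 - (-1 - 2*f) = 5 + (1 + 2*f) = 6 + 2*f)
(L(5, 3) + (47 - (((9 - 3) - 10) - 1*0)))*131 = ((6 + 2*5) + (47 - (((9 - 3) - 10) - 1*0)))*131 = ((6 + 10) + (47 - ((6 - 10) + 0)))*131 = (16 + (47 - (-4 + 0)))*131 = (16 + (47 - 1*(-4)))*131 = (16 + (47 + 4))*131 = (16 + 51)*131 = 67*131 = 8777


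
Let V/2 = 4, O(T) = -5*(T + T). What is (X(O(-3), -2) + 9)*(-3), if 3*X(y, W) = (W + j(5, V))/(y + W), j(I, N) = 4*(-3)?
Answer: -53/2 ≈ -26.500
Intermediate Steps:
O(T) = -10*T
V = 8 (V = 2*4 = 8)
j(I, N) = -12
X(y, W) = (-12 + W)/(3*(W + y)) (X(y, W) = ((W - 12)/(y + W))/3 = ((-12 + W)/(W + y))/3 = (-12 + W)/(3*(W + y)))
(X(O(-3), -2) + 9)*(-3) = ((-4 + (⅓)*(-2))/(-2 - 10*(-3)) + 9)*(-3) = ((-4 - ⅔)/(-2 + 30) + 9)*(-3) = (-14/3/28 + 9)*(-3) = ((1/28)*(-14/3) + 9)*(-3) = (-⅙ + 9)*(-3) = (53/6)*(-3) = -53/2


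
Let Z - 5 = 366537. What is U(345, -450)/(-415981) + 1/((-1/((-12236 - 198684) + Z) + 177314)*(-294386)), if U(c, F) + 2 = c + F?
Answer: 434595196425554266/1689564092231111186231 ≈ 0.00025722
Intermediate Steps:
Z = 366542 (Z = 5 + 366537 = 366542)
U(c, F) = -2 + F + c (U(c, F) = -2 + (c + F) = -2 + (F + c) = -2 + F + c)
U(345, -450)/(-415981) + 1/((-1/((-12236 - 198684) + Z) + 177314)*(-294386)) = (-2 - 450 + 345)/(-415981) + 1/((-1/((-12236 - 198684) + 366542) + 177314)*(-294386)) = -107*(-1/415981) - 1/294386/(-1/(-210920 + 366542) + 177314) = 107/415981 - 1/294386/(-1/155622 + 177314) = 107/415981 - 1/294386/(27593959307/155622) = 107/415981 + (155622/27593959307)*(-1/294386) = 107/415981 - 77811/4061637652275251 = 434595196425554266/1689564092231111186231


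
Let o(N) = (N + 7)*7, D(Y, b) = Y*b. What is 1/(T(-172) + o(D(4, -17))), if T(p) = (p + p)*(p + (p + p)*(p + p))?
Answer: -1/40648843 ≈ -2.4601e-8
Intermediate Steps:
o(N) = 49 + 7*N (o(N) = (7 + N)*7 = 49 + 7*N)
T(p) = 2*p*(p + 4*p²) (T(p) = (2*p)*(p + (2*p)*(2*p)) = (2*p)*(p + 4*p²) = 2*p*(p + 4*p²))
1/(T(-172) + o(D(4, -17))) = 1/((-172)²*(2 + 8*(-172)) + (49 + 7*(4*(-17)))) = 1/(29584*(2 - 1376) + (49 + 7*(-68))) = 1/(29584*(-1374) + (49 - 476)) = 1/(-40648416 - 427) = 1/(-40648843) = -1/40648843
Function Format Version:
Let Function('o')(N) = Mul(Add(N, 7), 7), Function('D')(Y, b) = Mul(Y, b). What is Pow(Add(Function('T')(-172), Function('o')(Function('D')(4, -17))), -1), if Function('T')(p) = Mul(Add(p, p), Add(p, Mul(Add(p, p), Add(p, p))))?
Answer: Rational(-1, 40648843) ≈ -2.4601e-8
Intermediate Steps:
Function('o')(N) = Add(49, Mul(7, N)) (Function('o')(N) = Mul(Add(7, N), 7) = Add(49, Mul(7, N)))
Function('T')(p) = Mul(2, p, Add(p, Mul(4, Pow(p, 2)))) (Function('T')(p) = Mul(Mul(2, p), Add(p, Mul(Mul(2, p), Mul(2, p)))) = Mul(Mul(2, p), Add(p, Mul(4, Pow(p, 2)))) = Mul(2, p, Add(p, Mul(4, Pow(p, 2)))))
Pow(Add(Function('T')(-172), Function('o')(Function('D')(4, -17))), -1) = Pow(Add(Mul(Pow(-172, 2), Add(2, Mul(8, -172))), Add(49, Mul(7, Mul(4, -17)))), -1) = Pow(Add(Mul(29584, Add(2, -1376)), Add(49, Mul(7, -68))), -1) = Pow(Add(Mul(29584, -1374), Add(49, -476)), -1) = Pow(Add(-40648416, -427), -1) = Pow(-40648843, -1) = Rational(-1, 40648843)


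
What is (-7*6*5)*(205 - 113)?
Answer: -19320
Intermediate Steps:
(-7*6*5)*(205 - 113) = -42*5*92 = -210*92 = -19320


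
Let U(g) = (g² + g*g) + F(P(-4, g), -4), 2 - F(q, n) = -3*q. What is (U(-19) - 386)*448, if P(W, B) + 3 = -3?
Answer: 143360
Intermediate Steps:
P(W, B) = -6 (P(W, B) = -3 - 3 = -6)
F(q, n) = 2 + 3*q (F(q, n) = 2 - (-3)*q = 2 + 3*q)
U(g) = -16 + 2*g² (U(g) = (g² + g*g) + (2 + 3*(-6)) = (g² + g²) + (2 - 18) = 2*g² - 16 = -16 + 2*g²)
(U(-19) - 386)*448 = ((-16 + 2*(-19)²) - 386)*448 = ((-16 + 2*361) - 386)*448 = ((-16 + 722) - 386)*448 = (706 - 386)*448 = 320*448 = 143360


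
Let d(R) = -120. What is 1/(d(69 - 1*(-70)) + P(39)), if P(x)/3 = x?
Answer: -1/3 ≈ -0.33333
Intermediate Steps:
P(x) = 3*x
1/(d(69 - 1*(-70)) + P(39)) = 1/(-120 + 3*39) = 1/(-120 + 117) = 1/(-3) = -1/3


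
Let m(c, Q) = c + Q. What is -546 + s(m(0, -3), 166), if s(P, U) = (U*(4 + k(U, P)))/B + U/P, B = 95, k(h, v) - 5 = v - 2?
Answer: -169388/285 ≈ -594.34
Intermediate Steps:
k(h, v) = 3 + v (k(h, v) = 5 + (v - 2) = 5 + (-2 + v) = 3 + v)
m(c, Q) = Q + c
s(P, U) = U/P + U*(7 + P)/95 (s(P, U) = (U*(4 + (3 + P)))/95 + U/P = (U*(7 + P))*(1/95) + U/P = U*(7 + P)/95 + U/P = U/P + U*(7 + P)/95)
-546 + s(m(0, -3), 166) = -546 + (1/95)*166*(95 + (-3 + 0)*(7 + (-3 + 0)))/(-3 + 0) = -546 + (1/95)*166*(95 - 3*(7 - 3))/(-3) = -546 + (1/95)*166*(-⅓)*(95 - 3*4) = -546 + (1/95)*166*(-⅓)*(95 - 12) = -546 + (1/95)*166*(-⅓)*83 = -546 - 13778/285 = -169388/285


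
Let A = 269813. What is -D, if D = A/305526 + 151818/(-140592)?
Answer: 704233081/3579542616 ≈ 0.19674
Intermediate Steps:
D = -704233081/3579542616 (D = 269813/305526 + 151818/(-140592) = 269813*(1/305526) + 151818*(-1/140592) = 269813/305526 - 25303/23432 = -704233081/3579542616 ≈ -0.19674)
-D = -1*(-704233081/3579542616) = 704233081/3579542616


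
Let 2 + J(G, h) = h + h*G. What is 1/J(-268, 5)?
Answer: -1/1337 ≈ -0.00074794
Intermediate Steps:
J(G, h) = -2 + h + G*h (J(G, h) = -2 + (h + h*G) = -2 + (h + G*h) = -2 + h + G*h)
1/J(-268, 5) = 1/(-2 + 5 - 268*5) = 1/(-2 + 5 - 1340) = 1/(-1337) = -1/1337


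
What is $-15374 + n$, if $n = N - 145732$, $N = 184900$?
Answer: $23794$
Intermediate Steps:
$n = 39168$ ($n = 184900 - 145732 = 39168$)
$-15374 + n = -15374 + 39168 = 23794$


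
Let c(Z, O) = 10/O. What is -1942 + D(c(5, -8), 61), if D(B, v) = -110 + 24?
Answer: -2028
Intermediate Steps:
D(B, v) = -86
-1942 + D(c(5, -8), 61) = -1942 - 86 = -2028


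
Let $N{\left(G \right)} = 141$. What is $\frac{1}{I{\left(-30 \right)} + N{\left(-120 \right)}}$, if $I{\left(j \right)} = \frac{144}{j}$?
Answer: $\frac{5}{681} \approx 0.0073421$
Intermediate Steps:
$\frac{1}{I{\left(-30 \right)} + N{\left(-120 \right)}} = \frac{1}{\frac{144}{-30} + 141} = \frac{1}{144 \left(- \frac{1}{30}\right) + 141} = \frac{1}{- \frac{24}{5} + 141} = \frac{1}{\frac{681}{5}} = \frac{5}{681}$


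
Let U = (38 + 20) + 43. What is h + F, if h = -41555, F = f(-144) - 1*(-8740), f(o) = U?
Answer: -32714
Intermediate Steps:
U = 101 (U = 58 + 43 = 101)
f(o) = 101
F = 8841 (F = 101 - 1*(-8740) = 101 + 8740 = 8841)
h + F = -41555 + 8841 = -32714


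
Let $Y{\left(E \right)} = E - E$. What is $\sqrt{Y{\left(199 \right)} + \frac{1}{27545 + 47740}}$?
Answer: $\frac{\sqrt{8365}}{25095} \approx 0.0036446$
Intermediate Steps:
$Y{\left(E \right)} = 0$
$\sqrt{Y{\left(199 \right)} + \frac{1}{27545 + 47740}} = \sqrt{0 + \frac{1}{27545 + 47740}} = \sqrt{0 + \frac{1}{75285}} = \sqrt{\frac{1}{75285}} = \frac{\sqrt{8365}}{25095}$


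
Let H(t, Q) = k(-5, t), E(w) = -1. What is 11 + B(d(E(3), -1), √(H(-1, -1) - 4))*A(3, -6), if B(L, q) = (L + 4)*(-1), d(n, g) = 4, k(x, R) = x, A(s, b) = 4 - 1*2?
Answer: -5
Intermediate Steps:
A(s, b) = 2 (A(s, b) = 4 - 2 = 2)
H(t, Q) = -5
B(L, q) = -4 - L (B(L, q) = (4 + L)*(-1) = -4 - L)
11 + B(d(E(3), -1), √(H(-1, -1) - 4))*A(3, -6) = 11 + (-4 - 1*4)*2 = 11 + (-4 - 4)*2 = 11 - 8*2 = 11 - 16 = -5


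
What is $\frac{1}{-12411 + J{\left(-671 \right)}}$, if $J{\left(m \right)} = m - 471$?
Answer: $- \frac{1}{13553} \approx -7.3784 \cdot 10^{-5}$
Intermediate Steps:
$J{\left(m \right)} = -471 + m$ ($J{\left(m \right)} = m - 471 = -471 + m$)
$\frac{1}{-12411 + J{\left(-671 \right)}} = \frac{1}{-12411 - 1142} = \frac{1}{-13553} = - \frac{1}{13553}$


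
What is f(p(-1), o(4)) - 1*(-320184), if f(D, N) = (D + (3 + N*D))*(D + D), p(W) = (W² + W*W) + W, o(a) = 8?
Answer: 320208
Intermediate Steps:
p(W) = W + 2*W² (p(W) = (W² + W²) + W = 2*W² + W = W + 2*W²)
f(D, N) = 2*D*(3 + D + D*N) (f(D, N) = (D + (3 + D*N))*(2*D) = (3 + D + D*N)*(2*D) = 2*D*(3 + D + D*N))
f(p(-1), o(4)) - 1*(-320184) = 2*(-(1 + 2*(-1)))*(3 - (1 + 2*(-1)) - (1 + 2*(-1))*8) - 1*(-320184) = 2*(-(1 - 2))*(3 - (1 - 2) - (1 - 2)*8) + 320184 = 2*(-1*(-1))*(3 - 1*(-1) - 1*(-1)*8) + 320184 = 2*1*(3 + 1 + 1*8) + 320184 = 2*1*(3 + 1 + 8) + 320184 = 2*1*12 + 320184 = 24 + 320184 = 320208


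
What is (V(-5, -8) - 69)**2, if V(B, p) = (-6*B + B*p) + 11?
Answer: 144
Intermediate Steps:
V(B, p) = 11 - 6*B + B*p
(V(-5, -8) - 69)**2 = ((11 - 6*(-5) - 5*(-8)) - 69)**2 = ((11 + 30 + 40) - 69)**2 = (81 - 69)**2 = 12**2 = 144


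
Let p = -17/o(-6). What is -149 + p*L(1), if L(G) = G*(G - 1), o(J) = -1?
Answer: -149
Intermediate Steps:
L(G) = G*(-1 + G)
p = 17 (p = -17/(-1) = -17*(-1) = 17)
-149 + p*L(1) = -149 + 17*(1*(-1 + 1)) = -149 + 17*(1*0) = -149 + 17*0 = -149 + 0 = -149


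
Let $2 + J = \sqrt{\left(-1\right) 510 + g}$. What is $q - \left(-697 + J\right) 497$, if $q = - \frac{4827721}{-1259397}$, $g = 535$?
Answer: $\frac{434393522167}{1259397} \approx 3.4492 \cdot 10^{5}$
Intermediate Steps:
$J = 3$ ($J = -2 + \sqrt{\left(-1\right) 510 + 535} = -2 + \sqrt{-510 + 535} = -2 + \sqrt{25} = -2 + 5 = 3$)
$q = \frac{4827721}{1259397}$ ($q = \left(-4827721\right) \left(- \frac{1}{1259397}\right) = \frac{4827721}{1259397} \approx 3.8334$)
$q - \left(-697 + J\right) 497 = \frac{4827721}{1259397} - \left(-697 + 3\right) 497 = \frac{4827721}{1259397} - \left(-694\right) 497 = \frac{4827721}{1259397} - -344918 = \frac{4827721}{1259397} + 344918 = \frac{434393522167}{1259397}$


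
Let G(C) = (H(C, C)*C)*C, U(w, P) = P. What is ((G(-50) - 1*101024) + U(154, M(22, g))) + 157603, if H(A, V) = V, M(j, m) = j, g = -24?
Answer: -68399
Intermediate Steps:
G(C) = C**3 (G(C) = (C*C)*C = C**2*C = C**3)
((G(-50) - 1*101024) + U(154, M(22, g))) + 157603 = (((-50)**3 - 1*101024) + 22) + 157603 = ((-125000 - 101024) + 22) + 157603 = (-226024 + 22) + 157603 = -226002 + 157603 = -68399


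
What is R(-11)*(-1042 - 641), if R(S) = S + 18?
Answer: -11781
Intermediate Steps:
R(S) = 18 + S
R(-11)*(-1042 - 641) = (18 - 11)*(-1042 - 641) = 7*(-1683) = -11781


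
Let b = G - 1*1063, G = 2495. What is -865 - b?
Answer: -2297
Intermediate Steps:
b = 1432 (b = 2495 - 1*1063 = 2495 - 1063 = 1432)
-865 - b = -865 - 1*1432 = -865 - 1432 = -2297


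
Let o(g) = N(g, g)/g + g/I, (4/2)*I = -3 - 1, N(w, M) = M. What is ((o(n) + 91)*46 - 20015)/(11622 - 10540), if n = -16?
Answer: -15415/1082 ≈ -14.247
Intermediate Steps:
I = -2 (I = (-3 - 1)/2 = (½)*(-4) = -2)
o(g) = 1 - g/2 (o(g) = g/g + g/(-2) = 1 + g*(-½) = 1 - g/2)
((o(n) + 91)*46 - 20015)/(11622 - 10540) = (((1 - ½*(-16)) + 91)*46 - 20015)/(11622 - 10540) = (((1 + 8) + 91)*46 - 20015)/1082 = ((9 + 91)*46 - 20015)*(1/1082) = (100*46 - 20015)*(1/1082) = (4600 - 20015)*(1/1082) = -15415*1/1082 = -15415/1082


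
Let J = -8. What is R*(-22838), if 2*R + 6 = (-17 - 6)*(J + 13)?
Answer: 1381699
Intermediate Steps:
R = -121/2 (R = -3 + ((-17 - 6)*(-8 + 13))/2 = -3 + (-23*5)/2 = -3 + (½)*(-115) = -3 - 115/2 = -121/2 ≈ -60.500)
R*(-22838) = -121/2*(-22838) = 1381699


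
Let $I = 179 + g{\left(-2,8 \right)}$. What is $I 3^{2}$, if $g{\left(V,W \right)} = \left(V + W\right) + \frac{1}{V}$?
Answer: $\frac{3321}{2} \approx 1660.5$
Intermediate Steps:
$g{\left(V,W \right)} = V + W + \frac{1}{V}$
$I = \frac{369}{2}$ ($I = 179 + \left(-2 + 8 + \frac{1}{-2}\right) = 179 - - \frac{11}{2} = 179 + \frac{11}{2} = \frac{369}{2} \approx 184.5$)
$I 3^{2} = \frac{369 \cdot 3^{2}}{2} = \frac{369}{2} \cdot 9 = \frac{3321}{2}$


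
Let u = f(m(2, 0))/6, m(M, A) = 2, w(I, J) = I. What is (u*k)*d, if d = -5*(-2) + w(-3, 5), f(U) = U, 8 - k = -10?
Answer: 42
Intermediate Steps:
k = 18 (k = 8 - 1*(-10) = 8 + 10 = 18)
d = 7 (d = -5*(-2) - 3 = 10 - 3 = 7)
u = ⅓ (u = 2/6 = 2*(⅙) = ⅓ ≈ 0.33333)
(u*k)*d = ((⅓)*18)*7 = 6*7 = 42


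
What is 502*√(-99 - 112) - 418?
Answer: -418 + 502*I*√211 ≈ -418.0 + 7292.0*I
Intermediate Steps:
502*√(-99 - 112) - 418 = 502*√(-211) - 418 = 502*(I*√211) - 418 = 502*I*√211 - 418 = -418 + 502*I*√211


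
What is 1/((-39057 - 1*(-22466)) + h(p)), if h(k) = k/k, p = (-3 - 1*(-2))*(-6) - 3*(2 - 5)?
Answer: -1/16590 ≈ -6.0277e-5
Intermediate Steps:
p = 15 (p = (-3 + 2)*(-6) - 3*(-3) = -1*(-6) + 9 = 6 + 9 = 15)
h(k) = 1
1/((-39057 - 1*(-22466)) + h(p)) = 1/((-39057 - 1*(-22466)) + 1) = 1/((-39057 + 22466) + 1) = 1/(-16591 + 1) = 1/(-16590) = -1/16590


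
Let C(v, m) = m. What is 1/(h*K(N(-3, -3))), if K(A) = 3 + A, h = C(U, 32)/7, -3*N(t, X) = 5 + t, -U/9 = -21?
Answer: 3/32 ≈ 0.093750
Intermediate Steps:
U = 189 (U = -9*(-21) = 189)
N(t, X) = -5/3 - t/3 (N(t, X) = -(5 + t)/3 = -5/3 - t/3)
h = 32/7 ≈ 4.5714
1/(h*K(N(-3, -3))) = 1/(32*(3 + (-5/3 - 1/3*(-3)))/7) = 1/(32*(3 + (-5/3 + 1))/7) = 1/(32*(3 - 2/3)/7) = 1/((32/7)*(7/3)) = 1/(32/3) = 3/32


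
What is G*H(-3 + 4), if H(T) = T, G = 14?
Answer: 14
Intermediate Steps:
G*H(-3 + 4) = 14*(-3 + 4) = 14*1 = 14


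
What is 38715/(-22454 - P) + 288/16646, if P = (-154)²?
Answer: -21038431/25618194 ≈ -0.82123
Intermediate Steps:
P = 23716
38715/(-22454 - P) + 288/16646 = 38715/(-22454 - 1*23716) + 288/16646 = 38715/(-22454 - 23716) + 288*(1/16646) = 38715/(-46170) + 144/8323 = 38715*(-1/46170) + 144/8323 = -2581/3078 + 144/8323 = -21038431/25618194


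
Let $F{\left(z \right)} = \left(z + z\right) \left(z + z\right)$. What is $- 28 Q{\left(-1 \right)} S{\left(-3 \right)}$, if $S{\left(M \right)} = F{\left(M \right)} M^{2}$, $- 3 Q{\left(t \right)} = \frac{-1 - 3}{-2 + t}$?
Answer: $4032$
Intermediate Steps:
$Q{\left(t \right)} = \frac{4}{3 \left(-2 + t\right)}$ ($Q{\left(t \right)} = - \frac{\left(-1 - 3\right) \frac{1}{-2 + t}}{3} = - \frac{\left(-4\right) \frac{1}{-2 + t}}{3} = \frac{4}{3 \left(-2 + t\right)}$)
$F{\left(z \right)} = 4 z^{2}$ ($F{\left(z \right)} = 2 z 2 z = 4 z^{2}$)
$S{\left(M \right)} = 4 M^{4}$ ($S{\left(M \right)} = 4 M^{2} M^{2} = 4 M^{4}$)
$- 28 Q{\left(-1 \right)} S{\left(-3 \right)} = - 28 \frac{4}{3 \left(-2 - 1\right)} 4 \left(-3\right)^{4} = - 28 \frac{4}{3 \left(-3\right)} 4 \cdot 81 = - 28 \cdot \frac{4}{3} \left(- \frac{1}{3}\right) 324 = \left(-28\right) \left(- \frac{4}{9}\right) 324 = \frac{112}{9} \cdot 324 = 4032$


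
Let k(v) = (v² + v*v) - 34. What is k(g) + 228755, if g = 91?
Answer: 245283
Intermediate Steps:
k(v) = -34 + 2*v² (k(v) = (v² + v²) - 34 = 2*v² - 34 = -34 + 2*v²)
k(g) + 228755 = (-34 + 2*91²) + 228755 = (-34 + 2*8281) + 228755 = (-34 + 16562) + 228755 = 16528 + 228755 = 245283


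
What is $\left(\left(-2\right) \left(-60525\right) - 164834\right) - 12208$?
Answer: $-55992$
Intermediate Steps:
$\left(\left(-2\right) \left(-60525\right) - 164834\right) - 12208 = \left(121050 - 164834\right) - 12208 = -43784 - 12208 = -55992$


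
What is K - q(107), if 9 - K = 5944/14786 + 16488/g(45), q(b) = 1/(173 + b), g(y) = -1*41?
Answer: 34860242607/84871640 ≈ 410.74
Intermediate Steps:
g(y) = -41
K = 124501949/303113 (K = 9 - (5944/14786 + 16488/(-41)) = 9 - (5944*(1/14786) + 16488*(-1/41)) = 9 - (2972/7393 - 16488/41) = 9 - 1*(-121773932/303113) = 9 + 121773932/303113 = 124501949/303113 ≈ 410.74)
K - q(107) = 124501949/303113 - 1/(173 + 107) = 124501949/303113 - 1/280 = 34860242607/84871640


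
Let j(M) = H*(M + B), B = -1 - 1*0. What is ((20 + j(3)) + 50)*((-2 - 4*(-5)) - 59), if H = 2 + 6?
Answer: -3526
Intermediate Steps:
H = 8
B = -1 (B = -1 + 0 = -1)
j(M) = -8 + 8*M (j(M) = 8*(M - 1) = 8*(-1 + M) = -8 + 8*M)
((20 + j(3)) + 50)*((-2 - 4*(-5)) - 59) = ((20 + (-8 + 8*3)) + 50)*((-2 - 4*(-5)) - 59) = ((20 + (-8 + 24)) + 50)*((-2 + 20) - 59) = ((20 + 16) + 50)*(18 - 59) = (36 + 50)*(-41) = 86*(-41) = -3526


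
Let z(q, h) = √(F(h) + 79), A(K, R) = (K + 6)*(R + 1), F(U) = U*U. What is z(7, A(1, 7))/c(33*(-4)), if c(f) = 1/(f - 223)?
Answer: -355*√3215 ≈ -20129.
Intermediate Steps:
F(U) = U²
A(K, R) = (1 + R)*(6 + K) (A(K, R) = (6 + K)*(1 + R) = (1 + R)*(6 + K))
z(q, h) = √(79 + h²) (z(q, h) = √(h² + 79) = √(79 + h²))
c(f) = 1/(-223 + f)
z(7, A(1, 7))/c(33*(-4)) = √(79 + (6 + 1 + 6*7 + 1*7)²)/(1/(-223 + 33*(-4))) = √(79 + (6 + 1 + 42 + 7)²)/(1/(-223 - 132)) = √(79 + 56²)/(1/(-355)) = √(79 + 3136)/(-1/355) = √3215*(-355) = -355*√3215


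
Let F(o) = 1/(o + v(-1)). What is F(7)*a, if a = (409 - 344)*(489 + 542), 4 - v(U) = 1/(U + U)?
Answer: 134030/23 ≈ 5827.4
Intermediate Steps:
v(U) = 4 - 1/(2*U) (v(U) = 4 - 1/(U + U) = 4 - 1/(2*U))
F(o) = 1/(9/2 + o) (F(o) = 1/(o + (4 - 1/2/(-1))) = 1/(o + (4 - 1/2*(-1))) = 1/(o + (4 + 1/2)) = 1/(o + 9/2) = 1/(9/2 + o))
a = 67015 (a = 65*1031 = 67015)
F(7)*a = (2/(9 + 2*7))*67015 = (2/(9 + 14))*67015 = (2/23)*67015 = 134030/23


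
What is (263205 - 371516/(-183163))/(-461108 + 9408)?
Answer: -48209788931/82734727100 ≈ -0.58270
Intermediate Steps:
(263205 - 371516/(-183163))/(-461108 + 9408) = (263205 - 371516*(-1/183163))/(-451700) = (263205 + 371516/183163)*(-1/451700) = (48209788931/183163)*(-1/451700) = -48209788931/82734727100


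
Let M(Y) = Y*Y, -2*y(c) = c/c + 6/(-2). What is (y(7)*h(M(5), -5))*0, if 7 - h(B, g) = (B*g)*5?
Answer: 0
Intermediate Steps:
y(c) = 1 (y(c) = -(c/c + 6/(-2))/2 = -(1 + 6*(-½))/2 = -(1 - 3)/2 = -½*(-2) = 1)
M(Y) = Y²
h(B, g) = 7 - 5*B*g (h(B, g) = 7 - B*g*5 = 7 - 5*B*g)
(y(7)*h(M(5), -5))*0 = (1*(7 - 5*5²*(-5)))*0 = (1*(7 - 5*25*(-5)))*0 = (1*(7 + 625))*0 = (1*632)*0 = 632*0 = 0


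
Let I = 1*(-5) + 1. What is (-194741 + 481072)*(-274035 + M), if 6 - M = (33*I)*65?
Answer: -76006277619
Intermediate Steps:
I = -4 (I = -5 + 1 = -4)
M = 8586 (M = 6 - 33*(-4)*65 = 6 - (-132)*65 = 6 - 1*(-8580) = 6 + 8580 = 8586)
(-194741 + 481072)*(-274035 + M) = (-194741 + 481072)*(-274035 + 8586) = 286331*(-265449) = -76006277619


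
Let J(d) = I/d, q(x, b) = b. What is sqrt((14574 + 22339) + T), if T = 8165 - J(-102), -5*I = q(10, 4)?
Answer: 2*sqrt(732799110)/255 ≈ 212.32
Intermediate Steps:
I = -4/5 (I = -1/5*4 = -4/5 ≈ -0.80000)
J(d) = -4/(5*d)
T = 2082073/255 (T = 8165 - (-4)/(5*(-102)) = 8165 - (-4)*(-1)/(5*102) = 8165 - 1*2/255 = 8165 - 2/255 = 2082073/255 ≈ 8165.0)
sqrt((14574 + 22339) + T) = sqrt((14574 + 22339) + 2082073/255) = sqrt(36913 + 2082073/255) = sqrt(11494888/255) = 2*sqrt(732799110)/255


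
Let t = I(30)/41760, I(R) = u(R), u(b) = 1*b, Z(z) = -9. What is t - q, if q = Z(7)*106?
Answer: 1327969/1392 ≈ 954.00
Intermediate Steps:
u(b) = b
q = -954 (q = -9*106 = -954)
I(R) = R
t = 1/1392 (t = 30/41760 = 30*(1/41760) = 1/1392 ≈ 0.00071839)
t - q = 1/1392 - 1*(-954) = 1/1392 + 954 = 1327969/1392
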